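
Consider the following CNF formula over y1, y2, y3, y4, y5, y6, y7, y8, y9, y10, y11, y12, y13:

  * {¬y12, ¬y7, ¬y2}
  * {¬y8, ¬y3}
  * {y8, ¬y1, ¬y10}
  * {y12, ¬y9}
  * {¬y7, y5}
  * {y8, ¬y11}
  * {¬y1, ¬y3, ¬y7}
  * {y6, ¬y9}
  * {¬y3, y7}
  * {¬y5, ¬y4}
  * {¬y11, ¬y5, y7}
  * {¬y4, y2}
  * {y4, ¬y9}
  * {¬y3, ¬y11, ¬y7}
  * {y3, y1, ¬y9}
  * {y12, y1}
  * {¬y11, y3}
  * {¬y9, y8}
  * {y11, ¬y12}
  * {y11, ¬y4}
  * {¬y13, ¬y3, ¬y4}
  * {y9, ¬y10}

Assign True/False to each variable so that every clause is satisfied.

y1=1, y2=0, y3=0, y4=0, y5=1, y6=0, y7=0, y8=0, y9=0, y10=0, y11=0, y12=0, y13=1

Pure literal: y10 appears only negated; assign y10 = False.
Try y1 = True.
Set y2 = False and propagate.
  then y4 is forced to False.
  then y9 is forced to False.
Try y3 = False.
  then y11 is forced to False.
  then y12 is forced to False.
The remaining clauses are satisfied by y5 = True, y6 = False, y7 = False, y8 = False, y13 = True.
Every clause has at least one true literal under this assignment.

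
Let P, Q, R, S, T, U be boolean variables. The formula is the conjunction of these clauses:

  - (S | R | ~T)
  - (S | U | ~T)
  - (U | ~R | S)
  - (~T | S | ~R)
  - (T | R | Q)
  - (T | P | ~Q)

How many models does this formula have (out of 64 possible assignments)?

29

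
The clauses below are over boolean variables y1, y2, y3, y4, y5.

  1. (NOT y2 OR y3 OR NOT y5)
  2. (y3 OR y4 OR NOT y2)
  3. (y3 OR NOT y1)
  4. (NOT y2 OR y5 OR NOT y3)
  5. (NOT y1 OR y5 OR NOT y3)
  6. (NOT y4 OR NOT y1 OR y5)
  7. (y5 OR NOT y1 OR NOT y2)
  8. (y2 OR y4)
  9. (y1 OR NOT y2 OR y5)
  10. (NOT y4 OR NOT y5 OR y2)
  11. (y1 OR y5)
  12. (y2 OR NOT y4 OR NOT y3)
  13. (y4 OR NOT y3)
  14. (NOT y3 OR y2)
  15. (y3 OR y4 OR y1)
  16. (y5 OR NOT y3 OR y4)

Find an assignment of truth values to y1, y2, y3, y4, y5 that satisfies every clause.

y1=1, y2=1, y3=1, y4=1, y5=1

Branch on y1: take y1 = True.
  then y3 is forced to True.
  then y5 is forced to True.
  then y4 is forced to True.
  then y2 is forced to True.
Every clause has at least one true literal under this assignment.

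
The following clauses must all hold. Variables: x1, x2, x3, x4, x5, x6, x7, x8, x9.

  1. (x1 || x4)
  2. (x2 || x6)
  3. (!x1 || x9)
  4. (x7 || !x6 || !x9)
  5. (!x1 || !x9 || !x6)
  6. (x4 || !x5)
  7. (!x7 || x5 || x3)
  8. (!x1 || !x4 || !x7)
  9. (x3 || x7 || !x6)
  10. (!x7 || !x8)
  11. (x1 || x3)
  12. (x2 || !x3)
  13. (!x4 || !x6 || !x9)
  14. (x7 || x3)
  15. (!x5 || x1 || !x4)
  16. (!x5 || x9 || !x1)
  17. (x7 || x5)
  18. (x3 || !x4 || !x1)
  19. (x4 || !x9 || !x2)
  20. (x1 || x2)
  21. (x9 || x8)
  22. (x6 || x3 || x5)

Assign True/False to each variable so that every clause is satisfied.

Branch on x1: take x1 = True.
  then x9 is forced to True.
  then x6 is forced to False.
  then x2 is forced to True.
  then x4 is forced to True.
  then x7 is forced to False.
  then x3 is forced to True.
  then x5 is forced to True.
x8 is now unconstrained; take x8 = True.
Every clause has at least one true literal under this assignment.

x1 = T, x2 = T, x3 = T, x4 = T, x5 = T, x6 = F, x7 = F, x8 = T, x9 = T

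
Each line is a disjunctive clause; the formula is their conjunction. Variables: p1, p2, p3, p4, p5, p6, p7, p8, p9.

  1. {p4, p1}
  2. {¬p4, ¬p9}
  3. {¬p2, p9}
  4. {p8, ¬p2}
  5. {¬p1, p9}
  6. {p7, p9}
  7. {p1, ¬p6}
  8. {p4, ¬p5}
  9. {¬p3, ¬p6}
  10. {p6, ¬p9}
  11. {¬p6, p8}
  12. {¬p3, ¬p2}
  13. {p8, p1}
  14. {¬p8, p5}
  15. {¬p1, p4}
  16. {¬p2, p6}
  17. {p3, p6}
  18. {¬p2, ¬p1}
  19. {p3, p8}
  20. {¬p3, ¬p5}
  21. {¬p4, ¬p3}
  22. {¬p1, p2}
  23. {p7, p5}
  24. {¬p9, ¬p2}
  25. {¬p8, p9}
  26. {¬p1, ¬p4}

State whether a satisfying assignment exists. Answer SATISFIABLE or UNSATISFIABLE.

p1 = True:
  propagation gives p9=True, p4=False; an empty clause results — contradiction.
p1 = False:
  propagation gives p4=True, p9=False, p2=False, p7=True; an empty clause results — contradiction.
Every branch closes, so no satisfying assignment exists.

UNSATISFIABLE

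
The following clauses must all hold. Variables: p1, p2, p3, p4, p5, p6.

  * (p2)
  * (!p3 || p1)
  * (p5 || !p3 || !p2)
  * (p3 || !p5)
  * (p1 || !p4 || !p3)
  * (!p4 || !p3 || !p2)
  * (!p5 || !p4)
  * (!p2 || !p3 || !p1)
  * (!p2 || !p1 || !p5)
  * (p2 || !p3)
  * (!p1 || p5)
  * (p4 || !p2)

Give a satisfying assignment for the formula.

p1 = False  p2 = True  p3 = False  p4 = True  p5 = False  p6 = False

(p2) is a unit clause, so p2 = True.
The clause (p4) is unit: p4 must be True.
(!p3) is a unit clause, so p3 = False.
(!p5) is a unit clause, so p5 = False.
(!p1) is a unit clause, so p1 = False.
p6 is now unconstrained; take p6 = False.
Every clause has at least one true literal under this assignment.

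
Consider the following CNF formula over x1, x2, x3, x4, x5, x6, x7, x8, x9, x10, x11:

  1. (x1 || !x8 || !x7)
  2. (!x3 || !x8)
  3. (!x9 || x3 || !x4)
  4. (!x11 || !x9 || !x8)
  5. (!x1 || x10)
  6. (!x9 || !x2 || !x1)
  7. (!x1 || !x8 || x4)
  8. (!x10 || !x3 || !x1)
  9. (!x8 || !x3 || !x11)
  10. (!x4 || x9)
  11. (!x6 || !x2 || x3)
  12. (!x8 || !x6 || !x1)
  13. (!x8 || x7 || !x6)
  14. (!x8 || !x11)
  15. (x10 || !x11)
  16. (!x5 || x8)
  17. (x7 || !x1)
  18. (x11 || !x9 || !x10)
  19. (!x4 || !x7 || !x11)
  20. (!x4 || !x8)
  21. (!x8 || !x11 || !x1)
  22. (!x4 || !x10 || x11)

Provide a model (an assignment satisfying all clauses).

Pure literal: x2 appears only negated; assign x2 = False.
x5 occurs only negated in the remaining clauses — set x5 = False.
Try x1 = False.
For the remaining variables, x3 = False, x4 = False, x6 = True, x7 = False, x8 = False, x9 = False, x10 = True, x11 = True works.
Every clause has at least one true literal under this assignment.
Check each clause:
  1. (!x8 || x1 || !x7) — !x8 is true.
  2. (!x8 || !x3) — !x8 is true.
  3. (!x4 || !x9 || x3) — !x4 is true.
  4. (!x8 || !x11 || !x9) — !x8 is true.
  5. (x10 || !x1) — x10 is true.
  6. (!x9 || !x1 || !x2) — !x2 is true.
  7. (!x8 || x4 || !x1) — !x8 is true.
  8. (!x1 || !x3 || !x10) — !x3 is true.
  9. (!x3 || !x8 || !x11) — !x8 is true.
  10. (!x4 || x9) — !x4 is true.
  11. (x3 || !x2 || !x6) — !x2 is true.
  12. (!x6 || !x1 || !x8) — !x8 is true.
  13. (!x8 || x7 || !x6) — !x8 is true.
  14. (!x11 || !x8) — !x8 is true.
  15. (!x11 || x10) — x10 is true.
  16. (x8 || !x5) — !x5 is true.
  17. (!x1 || x7) — !x1 is true.
  18. (!x9 || !x10 || x11) — x11 is true.
  19. (!x4 || !x7 || !x11) — !x7 is true.
  20. (!x8 || !x4) — !x8 is true.
  21. (!x11 || !x1 || !x8) — !x8 is true.
  22. (!x4 || !x10 || x11) — x11 is true.

x1=F, x2=F, x3=F, x4=F, x5=F, x6=T, x7=F, x8=F, x9=F, x10=T, x11=T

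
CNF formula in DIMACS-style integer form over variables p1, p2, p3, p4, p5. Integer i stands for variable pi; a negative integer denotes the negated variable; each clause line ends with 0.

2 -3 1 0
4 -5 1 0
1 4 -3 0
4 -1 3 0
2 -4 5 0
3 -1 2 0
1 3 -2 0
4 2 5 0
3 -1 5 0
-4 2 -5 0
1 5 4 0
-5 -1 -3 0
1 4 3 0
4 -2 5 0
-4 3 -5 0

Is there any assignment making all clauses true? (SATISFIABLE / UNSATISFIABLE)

Set p1 = False and propagate.
Try p2 = True.
  then p3 is forced to True.
  then p4 is forced to True.
p5 is now unconstrained; take p5 = False.
So p1 = 0  p2 = 1  p3 = 1  p4 = 1  p5 = 0 is a satisfying assignment.

SATISFIABLE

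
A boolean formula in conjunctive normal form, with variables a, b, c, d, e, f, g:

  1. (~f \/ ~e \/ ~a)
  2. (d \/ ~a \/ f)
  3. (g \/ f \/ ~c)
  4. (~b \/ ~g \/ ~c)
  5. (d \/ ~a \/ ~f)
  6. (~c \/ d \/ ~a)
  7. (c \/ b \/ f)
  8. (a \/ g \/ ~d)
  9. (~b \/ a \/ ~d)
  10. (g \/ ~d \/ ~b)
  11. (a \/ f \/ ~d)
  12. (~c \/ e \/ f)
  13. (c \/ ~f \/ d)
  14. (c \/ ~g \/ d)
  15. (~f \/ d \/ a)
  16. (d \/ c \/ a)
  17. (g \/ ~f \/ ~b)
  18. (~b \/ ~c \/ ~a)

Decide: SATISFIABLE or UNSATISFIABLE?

SATISFIABLE

Set a = True and propagate.
Set b = False and propagate.
The remaining clauses are satisfied by c = True, d = True, e = False, f = True, g = True.
Every clause has at least one true literal under this assignment.
So a = T, b = F, c = T, d = T, e = F, f = T, g = T is a satisfying assignment.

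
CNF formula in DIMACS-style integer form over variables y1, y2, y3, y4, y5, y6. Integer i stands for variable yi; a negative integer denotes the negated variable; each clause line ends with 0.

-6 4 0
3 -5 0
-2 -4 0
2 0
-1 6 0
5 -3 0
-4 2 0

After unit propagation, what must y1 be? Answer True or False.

False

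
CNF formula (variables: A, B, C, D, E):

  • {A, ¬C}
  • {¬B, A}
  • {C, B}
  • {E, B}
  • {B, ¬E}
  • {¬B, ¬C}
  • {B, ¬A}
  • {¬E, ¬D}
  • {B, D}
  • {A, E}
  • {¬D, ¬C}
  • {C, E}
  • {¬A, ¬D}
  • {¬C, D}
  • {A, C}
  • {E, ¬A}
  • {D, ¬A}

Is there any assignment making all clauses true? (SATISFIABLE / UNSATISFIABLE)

UNSATISFIABLE

A = True:
  propagation gives B=True, C=False, E=True, D=False; an empty clause results — contradiction.
A = False:
  propagation gives C=False; an empty clause results — contradiction.
Every branch closes, so no satisfying assignment exists.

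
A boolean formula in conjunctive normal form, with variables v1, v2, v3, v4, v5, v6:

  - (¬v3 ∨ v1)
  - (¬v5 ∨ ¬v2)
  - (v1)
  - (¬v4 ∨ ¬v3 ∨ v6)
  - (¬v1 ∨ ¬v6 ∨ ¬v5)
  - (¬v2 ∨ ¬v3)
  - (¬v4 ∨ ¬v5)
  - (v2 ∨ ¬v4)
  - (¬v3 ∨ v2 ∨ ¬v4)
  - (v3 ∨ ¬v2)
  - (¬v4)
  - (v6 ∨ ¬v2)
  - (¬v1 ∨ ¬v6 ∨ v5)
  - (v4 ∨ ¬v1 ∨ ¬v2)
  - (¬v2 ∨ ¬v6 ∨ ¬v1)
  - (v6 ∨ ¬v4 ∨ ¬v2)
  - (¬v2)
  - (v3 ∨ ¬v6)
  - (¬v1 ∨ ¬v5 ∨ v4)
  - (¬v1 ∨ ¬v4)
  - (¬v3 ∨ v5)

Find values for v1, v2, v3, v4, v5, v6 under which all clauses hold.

Unit propagation: (v1) forces v1 = True.
The clause (¬v4) is unit: v4 must be False.
Unit propagation: (¬v2) forces v2 = False.
Unit propagation: (¬v5) forces v5 = False.
(¬v6) is a unit clause, so v6 = False.
Unit propagation: (¬v3) forces v3 = False.
Every clause has at least one true literal under this assignment.

v1 = T, v2 = F, v3 = F, v4 = F, v5 = F, v6 = F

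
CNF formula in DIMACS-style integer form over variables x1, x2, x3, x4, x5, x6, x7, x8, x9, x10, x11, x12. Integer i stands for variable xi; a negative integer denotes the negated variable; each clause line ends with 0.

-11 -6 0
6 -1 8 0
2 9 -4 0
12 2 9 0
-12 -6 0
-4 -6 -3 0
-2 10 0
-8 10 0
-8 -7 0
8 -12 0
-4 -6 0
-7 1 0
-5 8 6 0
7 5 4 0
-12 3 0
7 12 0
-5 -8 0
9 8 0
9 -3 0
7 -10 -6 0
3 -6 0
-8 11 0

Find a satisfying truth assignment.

x9 occurs only positively in the remaining clauses — set x9 = True.
Try x1 = False.
  then x7 is forced to False.
  then x12 is forced to True.
  then x6 is forced to False.
  then x8 is forced to True.
  then x10 is forced to True.
  then x3 is forced to True.
  then x5 is forced to False.
  then x4 is forced to True.
  then x11 is forced to True.
x2 is now unconstrained; take x2 = True.
Every clause has at least one true literal under this assignment.

x1 = 0  x2 = 1  x3 = 1  x4 = 1  x5 = 0  x6 = 0  x7 = 0  x8 = 1  x9 = 1  x10 = 1  x11 = 1  x12 = 1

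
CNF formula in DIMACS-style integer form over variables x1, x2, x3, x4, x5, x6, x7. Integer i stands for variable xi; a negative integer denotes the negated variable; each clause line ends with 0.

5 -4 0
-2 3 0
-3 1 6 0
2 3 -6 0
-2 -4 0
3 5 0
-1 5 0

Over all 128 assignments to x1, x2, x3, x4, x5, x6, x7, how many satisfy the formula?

30

Case analysis on x3 and x2:
  x3=T, x2=T: x7 free; 4 ways for (x1,x4,x5,x6) × 2^1 = 8.
  x3=T, x2=F: x7 free; 7 ways for (x1,x4,x5,x6) × 2^1 = 14.
  x3=F, x2=T: a clause becomes empty — 0.
  x3=F, x2=F: forces x5=T; x6=F; x1, x4, x7 free → 2^3 = 8.
Total: 8 + 14 + 0 + 8 = 30.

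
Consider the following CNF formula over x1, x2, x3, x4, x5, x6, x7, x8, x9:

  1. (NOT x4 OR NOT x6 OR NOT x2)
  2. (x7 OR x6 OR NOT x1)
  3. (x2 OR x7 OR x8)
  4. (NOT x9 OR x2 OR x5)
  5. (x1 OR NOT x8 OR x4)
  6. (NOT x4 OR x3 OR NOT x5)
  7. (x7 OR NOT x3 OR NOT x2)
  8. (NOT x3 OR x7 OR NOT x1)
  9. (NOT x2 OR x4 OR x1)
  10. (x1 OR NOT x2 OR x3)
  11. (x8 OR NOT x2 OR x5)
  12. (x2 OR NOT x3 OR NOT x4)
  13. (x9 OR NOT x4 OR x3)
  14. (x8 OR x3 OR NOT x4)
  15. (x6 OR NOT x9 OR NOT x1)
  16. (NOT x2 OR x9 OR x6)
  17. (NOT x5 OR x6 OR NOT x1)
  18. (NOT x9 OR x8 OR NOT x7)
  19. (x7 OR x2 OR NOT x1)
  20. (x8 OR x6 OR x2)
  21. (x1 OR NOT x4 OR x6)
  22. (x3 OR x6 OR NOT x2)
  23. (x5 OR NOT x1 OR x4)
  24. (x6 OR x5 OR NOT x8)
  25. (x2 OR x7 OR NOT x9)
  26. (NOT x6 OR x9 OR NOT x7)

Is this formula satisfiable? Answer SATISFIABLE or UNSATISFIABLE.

Try x1 = True.
Branch on x2: take x2 = True.
Branch on x3: take x3 = False.
  then x6 is forced to True.
  then x4 is forced to False.
  then x5 is forced to True.
The remaining clauses are satisfied by x7 = False, x8 = True, x9 = True.
So x1=T, x2=T, x3=F, x4=F, x5=T, x6=T, x7=F, x8=T, x9=T is a satisfying assignment.

SATISFIABLE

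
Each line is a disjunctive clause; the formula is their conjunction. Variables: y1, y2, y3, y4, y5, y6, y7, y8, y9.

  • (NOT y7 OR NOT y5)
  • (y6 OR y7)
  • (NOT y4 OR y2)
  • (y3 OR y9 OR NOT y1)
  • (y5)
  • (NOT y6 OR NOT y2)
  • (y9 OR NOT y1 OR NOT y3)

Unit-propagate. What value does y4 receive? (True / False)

(y5) is a unit clause: y5 = True.
(NOT y7 OR NOT y5): since y5 = True, the clause reduces to (NOT y7). y7 = False.
From (y6 OR y7) and y7 = False: y6 = True.
In (NOT y6 OR NOT y2), NOT y6 is now false; NOT y2 must hold, so y2 = False.
From (NOT y4 OR y2) and y2 = False: y4 = False.

False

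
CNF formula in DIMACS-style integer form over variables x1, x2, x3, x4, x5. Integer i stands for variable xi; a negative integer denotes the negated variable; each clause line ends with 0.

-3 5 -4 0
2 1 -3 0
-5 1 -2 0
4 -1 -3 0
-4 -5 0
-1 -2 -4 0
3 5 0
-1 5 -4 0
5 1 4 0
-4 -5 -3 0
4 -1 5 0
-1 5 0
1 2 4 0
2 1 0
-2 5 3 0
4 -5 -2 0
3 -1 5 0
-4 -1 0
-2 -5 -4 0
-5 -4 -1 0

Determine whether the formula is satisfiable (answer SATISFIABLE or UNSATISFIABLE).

SATISFIABLE

Try x1 = True.
  then x5 is forced to True.
  then x4 is forced to False.
  then x3 is forced to False.
  then x2 is forced to False.
So x1=T, x2=F, x3=F, x4=F, x5=T is a satisfying assignment.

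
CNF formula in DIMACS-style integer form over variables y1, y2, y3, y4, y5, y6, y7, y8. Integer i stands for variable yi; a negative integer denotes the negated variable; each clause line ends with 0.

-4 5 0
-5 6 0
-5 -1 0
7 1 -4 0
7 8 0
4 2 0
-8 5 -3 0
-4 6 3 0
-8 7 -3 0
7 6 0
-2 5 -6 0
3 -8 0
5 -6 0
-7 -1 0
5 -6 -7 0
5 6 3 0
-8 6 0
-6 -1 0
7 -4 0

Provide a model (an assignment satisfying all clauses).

y1 = F, y2 = T, y3 = T, y4 = T, y5 = T, y6 = T, y7 = T, y8 = F

Set y1 = False and propagate.
The remaining clauses are satisfied by y2 = True, y3 = True, y4 = True, y5 = True, y6 = True, y7 = True, y8 = False.
Every clause has at least one true literal under this assignment.
Check each clause:
  1. (y5 \/ ~y4) — y5 is true.
  2. (~y5 \/ y6) — y6 is true.
  3. (~y5 \/ ~y1) — ~y1 is true.
  4. (y1 \/ ~y4 \/ y7) — y7 is true.
  5. (y7 \/ y8) — y7 is true.
  6. (y4 \/ y2) — y2 is true.
  7. (y5 \/ ~y3 \/ ~y8) — ~y8 is true.
  8. (y6 \/ y3 \/ ~y4) — y3 is true.
  9. (y7 \/ ~y3 \/ ~y8) — ~y8 is true.
  10. (y6 \/ y7) — y6 is true.
  11. (~y6 \/ y5 \/ ~y2) — y5 is true.
  12. (~y8 \/ y3) — ~y8 is true.
  13. (~y6 \/ y5) — y5 is true.
  14. (~y7 \/ ~y1) — ~y1 is true.
  15. (~y6 \/ ~y7 \/ y5) — y5 is true.
  16. (y5 \/ y3 \/ y6) — y3 is true.
  17. (~y8 \/ y6) — ~y8 is true.
  18. (~y6 \/ ~y1) — ~y1 is true.
  19. (y7 \/ ~y4) — y7 is true.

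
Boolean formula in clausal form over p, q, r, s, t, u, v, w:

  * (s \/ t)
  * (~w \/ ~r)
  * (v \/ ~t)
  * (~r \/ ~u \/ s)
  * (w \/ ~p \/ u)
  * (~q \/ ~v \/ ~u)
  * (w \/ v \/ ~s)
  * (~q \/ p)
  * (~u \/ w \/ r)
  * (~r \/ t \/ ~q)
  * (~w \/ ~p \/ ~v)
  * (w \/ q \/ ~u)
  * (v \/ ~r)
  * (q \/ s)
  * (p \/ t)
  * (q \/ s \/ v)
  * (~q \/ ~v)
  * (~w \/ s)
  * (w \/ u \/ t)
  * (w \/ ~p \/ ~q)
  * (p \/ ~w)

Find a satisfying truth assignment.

p=True  q=True  r=False  s=True  t=False  u=False  v=False  w=True

Try p = True.
Set q = True and propagate.
  then v is forced to False.
  then t is forced to False.
  then s is forced to True.
  then w is forced to True.
  then r is forced to False.
u is now unconstrained; take u = False.
Every clause has at least one true literal under this assignment.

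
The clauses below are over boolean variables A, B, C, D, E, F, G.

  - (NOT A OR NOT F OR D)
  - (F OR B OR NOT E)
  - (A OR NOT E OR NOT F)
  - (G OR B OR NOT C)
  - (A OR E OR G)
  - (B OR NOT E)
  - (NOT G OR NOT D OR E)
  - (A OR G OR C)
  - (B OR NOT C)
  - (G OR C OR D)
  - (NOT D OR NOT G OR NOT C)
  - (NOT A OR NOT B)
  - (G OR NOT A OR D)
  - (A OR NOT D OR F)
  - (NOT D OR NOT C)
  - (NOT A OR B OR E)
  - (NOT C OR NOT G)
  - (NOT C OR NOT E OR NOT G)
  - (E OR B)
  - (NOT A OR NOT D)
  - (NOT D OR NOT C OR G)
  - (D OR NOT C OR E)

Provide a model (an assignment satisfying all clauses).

Branch on A: take A = False.
Set B = True and propagate.
Set C = False and propagate.
  then G is forced to True.
The remaining clauses are satisfied by D = False, E = True, F = False.
Check each clause:
  1. (NOT F OR D OR NOT A) — NOT F is true.
  2. (B OR F OR NOT E) — B is true.
  3. (A OR NOT F OR NOT E) — NOT F is true.
  4. (NOT C OR B OR G) — B is true.
  5. (G OR A OR E) — E is true.
  6. (B OR NOT E) — B is true.
  7. (NOT G OR NOT D OR E) — NOT D is true.
  8. (G OR C OR A) — G is true.
  9. (NOT C OR B) — B is true.
  10. (D OR G OR C) — G is true.
  11. (NOT C OR NOT G OR NOT D) — NOT D is true.
  12. (NOT A OR NOT B) — NOT A is true.
  13. (NOT A OR D OR G) — NOT A is true.
  14. (F OR A OR NOT D) — NOT D is true.
  15. (NOT C OR NOT D) — NOT D is true.
  16. (E OR B OR NOT A) — B is true.
  17. (NOT G OR NOT C) — NOT C is true.
  18. (NOT E OR NOT G OR NOT C) — NOT C is true.
  19. (E OR B) — B is true.
  20. (NOT A OR NOT D) — NOT D is true.
  21. (NOT D OR G OR NOT C) — NOT D is true.
  22. (E OR D OR NOT C) — E is true.

A=F, B=T, C=F, D=F, E=T, F=F, G=T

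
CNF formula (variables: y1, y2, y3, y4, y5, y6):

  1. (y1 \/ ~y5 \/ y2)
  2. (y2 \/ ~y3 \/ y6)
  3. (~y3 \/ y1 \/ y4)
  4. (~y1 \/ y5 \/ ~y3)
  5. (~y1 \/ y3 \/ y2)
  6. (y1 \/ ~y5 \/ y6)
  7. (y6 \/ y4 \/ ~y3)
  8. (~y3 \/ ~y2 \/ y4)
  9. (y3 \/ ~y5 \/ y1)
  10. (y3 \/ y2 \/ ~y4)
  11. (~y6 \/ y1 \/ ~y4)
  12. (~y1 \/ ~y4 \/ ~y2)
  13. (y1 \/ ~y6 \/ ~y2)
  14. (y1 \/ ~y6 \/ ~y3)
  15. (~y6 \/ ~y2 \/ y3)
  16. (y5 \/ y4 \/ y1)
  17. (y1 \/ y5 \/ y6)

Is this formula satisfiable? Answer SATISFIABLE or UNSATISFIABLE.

Try y1 = True.
Try y2 = False.
  then y3 is forced to True.
  then y6 is forced to True.
  then y5 is forced to True.
y4 is now unconstrained; take y4 = False.
So y1 = True, y2 = False, y3 = True, y4 = False, y5 = True, y6 = True is a satisfying assignment.

SATISFIABLE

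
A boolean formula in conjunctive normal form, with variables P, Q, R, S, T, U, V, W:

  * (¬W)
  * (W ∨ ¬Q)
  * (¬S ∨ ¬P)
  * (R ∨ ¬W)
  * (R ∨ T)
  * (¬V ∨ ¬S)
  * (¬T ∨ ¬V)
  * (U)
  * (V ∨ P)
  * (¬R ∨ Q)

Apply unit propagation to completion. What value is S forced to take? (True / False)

False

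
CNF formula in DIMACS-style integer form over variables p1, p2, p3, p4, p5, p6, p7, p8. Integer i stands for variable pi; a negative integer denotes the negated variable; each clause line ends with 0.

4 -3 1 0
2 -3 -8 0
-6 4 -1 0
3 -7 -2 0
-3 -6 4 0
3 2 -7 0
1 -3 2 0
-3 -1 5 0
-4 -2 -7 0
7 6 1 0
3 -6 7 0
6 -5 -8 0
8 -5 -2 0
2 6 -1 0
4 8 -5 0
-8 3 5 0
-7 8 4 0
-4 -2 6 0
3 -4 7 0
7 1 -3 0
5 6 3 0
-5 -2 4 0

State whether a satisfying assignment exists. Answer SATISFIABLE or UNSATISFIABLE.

SATISFIABLE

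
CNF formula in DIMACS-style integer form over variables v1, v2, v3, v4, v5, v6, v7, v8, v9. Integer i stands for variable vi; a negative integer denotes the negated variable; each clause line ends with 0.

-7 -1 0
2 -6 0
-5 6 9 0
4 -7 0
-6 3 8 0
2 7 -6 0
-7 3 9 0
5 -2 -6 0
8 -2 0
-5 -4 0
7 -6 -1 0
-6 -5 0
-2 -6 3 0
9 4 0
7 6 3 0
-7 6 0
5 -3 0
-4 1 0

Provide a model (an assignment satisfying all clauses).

v1=False  v2=False  v3=True  v4=False  v5=True  v6=False  v7=False  v8=True  v9=True

Check each clause:
  1. {¬v1, ¬v7} — ¬v7 is true.
  2. {v2, ¬v6} — ¬v6 is true.
  3. {v6, ¬v5, v9} — v9 is true.
  4. {¬v7, v4} — ¬v7 is true.
  5. {v8, v3, ¬v6} — v8 is true.
  6. {v2, v7, ¬v6} — ¬v6 is true.
  7. {v3, ¬v7, v9} — v9 is true.
  8. {¬v2, ¬v6, v5} — ¬v6 is true.
  9. {¬v2, v8} — v8 is true.
  10. {¬v5, ¬v4} — ¬v4 is true.
  11. {¬v1, v7, ¬v6} — ¬v6 is true.
  12. {¬v6, ¬v5} — ¬v6 is true.
  13. {¬v6, ¬v2, v3} — ¬v6 is true.
  14. {v9, v4} — v9 is true.
  15. {v3, v7, v6} — v3 is true.
  16. {¬v7, v6} — ¬v7 is true.
  17. {¬v3, v5} — v5 is true.
  18. {¬v4, v1} — ¬v4 is true.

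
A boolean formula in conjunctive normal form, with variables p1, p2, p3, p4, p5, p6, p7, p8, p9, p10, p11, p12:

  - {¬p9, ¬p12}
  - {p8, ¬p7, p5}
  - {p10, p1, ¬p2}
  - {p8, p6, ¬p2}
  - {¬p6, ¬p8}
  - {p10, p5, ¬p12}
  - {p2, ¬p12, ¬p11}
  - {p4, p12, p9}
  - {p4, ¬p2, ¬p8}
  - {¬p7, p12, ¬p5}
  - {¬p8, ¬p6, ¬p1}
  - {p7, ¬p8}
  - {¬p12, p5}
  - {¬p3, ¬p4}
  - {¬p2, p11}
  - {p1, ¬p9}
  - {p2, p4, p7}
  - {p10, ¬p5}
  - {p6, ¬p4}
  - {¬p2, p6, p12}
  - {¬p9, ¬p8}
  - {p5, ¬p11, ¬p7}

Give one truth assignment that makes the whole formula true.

p3 occurs only negated in the remaining clauses — set p3 = False.
Pure literal: p10 appears only positively; assign p10 = True.
Try p1 = True.
Set p2 = True and propagate.
  then p11 is forced to True.
For the remaining variables, p4 = False, p5 = True, p6 = True, p7 = False, p8 = False, p9 = False, p12 = True works.

p1 = True, p2 = True, p3 = False, p4 = False, p5 = True, p6 = True, p7 = False, p8 = False, p9 = False, p10 = True, p11 = True, p12 = True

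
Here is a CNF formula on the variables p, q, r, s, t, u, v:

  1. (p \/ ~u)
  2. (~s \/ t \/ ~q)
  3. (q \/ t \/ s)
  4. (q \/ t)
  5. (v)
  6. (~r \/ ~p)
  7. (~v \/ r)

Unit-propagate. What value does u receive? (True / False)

False

Unit clause (v) sets v = True.
(~v \/ r): since v = True, the clause reduces to (r). r = True.
From (~r \/ ~p) and r = True: p = False.
In (p \/ ~u), p is now false; ~u must hold, so u = False.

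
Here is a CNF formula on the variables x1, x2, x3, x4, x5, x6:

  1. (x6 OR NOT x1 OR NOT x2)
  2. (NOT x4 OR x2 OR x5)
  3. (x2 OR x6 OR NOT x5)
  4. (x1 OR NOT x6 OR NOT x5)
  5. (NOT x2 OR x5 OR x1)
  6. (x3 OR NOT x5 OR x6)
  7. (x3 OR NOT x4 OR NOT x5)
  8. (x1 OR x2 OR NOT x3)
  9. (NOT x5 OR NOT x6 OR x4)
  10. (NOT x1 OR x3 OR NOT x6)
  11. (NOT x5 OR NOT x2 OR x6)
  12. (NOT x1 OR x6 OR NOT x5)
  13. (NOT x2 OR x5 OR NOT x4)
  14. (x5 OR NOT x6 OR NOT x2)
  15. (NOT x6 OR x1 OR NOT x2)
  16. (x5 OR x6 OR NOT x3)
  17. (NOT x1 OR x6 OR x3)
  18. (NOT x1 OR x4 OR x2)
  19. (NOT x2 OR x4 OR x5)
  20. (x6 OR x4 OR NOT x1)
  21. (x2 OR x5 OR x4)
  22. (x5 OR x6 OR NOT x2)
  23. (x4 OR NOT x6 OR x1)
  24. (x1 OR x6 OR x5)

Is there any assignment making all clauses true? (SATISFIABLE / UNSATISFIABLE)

Branch on x1: take x1 = True.
The remaining clauses are satisfied by x2 = True, x3 = True, x4 = True, x5 = True, x6 = True.
Every clause has at least one true literal under this assignment.
So x1 = T, x2 = T, x3 = T, x4 = T, x5 = T, x6 = T is a satisfying assignment.

SATISFIABLE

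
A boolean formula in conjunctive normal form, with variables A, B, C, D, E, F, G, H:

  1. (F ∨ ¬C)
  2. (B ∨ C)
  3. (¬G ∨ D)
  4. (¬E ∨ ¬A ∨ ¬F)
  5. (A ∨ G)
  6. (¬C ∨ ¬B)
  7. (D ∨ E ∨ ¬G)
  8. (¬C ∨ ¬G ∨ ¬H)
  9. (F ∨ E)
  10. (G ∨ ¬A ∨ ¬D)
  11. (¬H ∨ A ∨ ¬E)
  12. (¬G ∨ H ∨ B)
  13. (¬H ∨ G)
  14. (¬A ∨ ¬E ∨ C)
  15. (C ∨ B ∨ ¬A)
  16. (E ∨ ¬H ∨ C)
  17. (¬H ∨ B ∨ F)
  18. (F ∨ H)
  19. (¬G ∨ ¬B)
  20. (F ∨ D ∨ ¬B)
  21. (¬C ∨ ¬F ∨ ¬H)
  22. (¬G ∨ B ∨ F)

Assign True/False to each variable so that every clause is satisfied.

Branch on A: take A = True.
For the remaining variables, B = True, C = False, D = False, E = False, F = True, G = False, H = False works.
Every clause has at least one true literal under this assignment.

A=T  B=T  C=F  D=F  E=F  F=T  G=F  H=F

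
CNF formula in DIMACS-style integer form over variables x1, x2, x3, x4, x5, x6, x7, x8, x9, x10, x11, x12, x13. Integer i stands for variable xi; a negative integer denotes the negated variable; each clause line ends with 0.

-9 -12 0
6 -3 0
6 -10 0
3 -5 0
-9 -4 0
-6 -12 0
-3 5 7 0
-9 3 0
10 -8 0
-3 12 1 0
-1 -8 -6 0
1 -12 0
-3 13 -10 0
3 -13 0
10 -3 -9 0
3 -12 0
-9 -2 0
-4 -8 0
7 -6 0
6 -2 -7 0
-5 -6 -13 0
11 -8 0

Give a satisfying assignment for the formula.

x8 occurs only negated in the remaining clauses — set x8 = False.
x9 occurs only negated in the remaining clauses — set x9 = False.
Branch on x1: take x1 = True.
Branch on x2: take x2 = True.
The remaining clauses are satisfied by x3 = False, x4 = True, x5 = False, x6 = True, x7 = True, x10 = False, x11 = False, x12 = False, x13 = False.

x1=T  x2=T  x3=F  x4=T  x5=F  x6=T  x7=T  x8=F  x9=F  x10=F  x11=F  x12=F  x13=F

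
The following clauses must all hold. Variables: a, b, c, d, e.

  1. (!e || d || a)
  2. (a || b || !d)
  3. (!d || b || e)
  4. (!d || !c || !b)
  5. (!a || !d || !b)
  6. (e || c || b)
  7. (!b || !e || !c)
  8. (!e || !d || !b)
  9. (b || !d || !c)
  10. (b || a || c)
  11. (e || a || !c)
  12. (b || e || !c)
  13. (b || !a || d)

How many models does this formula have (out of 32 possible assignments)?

Satisfying assignments:
  a=0 b=1 c=0 d=0 e=0
  a=0 b=1 c=0 d=1 e=0
  a=1 b=0 c=0 d=1 e=1
  a=1 b=1 c=0 d=0 e=0
  a=1 b=1 c=0 d=0 e=1
  a=1 b=1 c=1 d=0 e=0
That's 6 in total.

6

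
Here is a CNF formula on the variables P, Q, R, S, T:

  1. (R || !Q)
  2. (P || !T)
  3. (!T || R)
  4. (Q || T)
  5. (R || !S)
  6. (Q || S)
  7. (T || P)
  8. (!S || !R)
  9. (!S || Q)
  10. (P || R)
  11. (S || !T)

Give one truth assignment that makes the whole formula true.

P = 1, Q = 1, R = 1, S = 0, T = 0

Check each clause:
  1. (R || !Q) — R is true.
  2. (P || !T) — P is true.
  3. (R || !T) — R is true.
  4. (T || Q) — Q is true.
  5. (!S || R) — R is true.
  6. (Q || S) — Q is true.
  7. (T || P) — P is true.
  8. (!R || !S) — !S is true.
  9. (Q || !S) — Q is true.
  10. (R || P) — P is true.
  11. (!T || S) — !T is true.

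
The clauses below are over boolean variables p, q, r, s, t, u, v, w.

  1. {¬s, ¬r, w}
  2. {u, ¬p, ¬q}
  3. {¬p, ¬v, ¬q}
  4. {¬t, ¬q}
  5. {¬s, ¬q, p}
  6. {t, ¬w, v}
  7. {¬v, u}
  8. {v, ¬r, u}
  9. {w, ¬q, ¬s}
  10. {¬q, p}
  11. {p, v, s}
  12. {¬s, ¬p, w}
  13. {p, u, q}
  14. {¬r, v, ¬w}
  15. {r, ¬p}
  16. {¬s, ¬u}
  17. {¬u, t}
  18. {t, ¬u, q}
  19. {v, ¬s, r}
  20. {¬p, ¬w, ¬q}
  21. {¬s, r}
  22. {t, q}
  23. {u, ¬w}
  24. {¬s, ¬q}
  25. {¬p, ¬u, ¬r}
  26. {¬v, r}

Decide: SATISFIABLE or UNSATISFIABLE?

SATISFIABLE

Branch on p: take p = False.
  then q is forced to False.
  then u is forced to True.
  then s is forced to False.
  then v is forced to True.
  then t is forced to True.
  then r is forced to True.
w is now unconstrained; take w = True.
So p=False, q=False, r=True, s=False, t=True, u=True, v=True, w=True is a satisfying assignment.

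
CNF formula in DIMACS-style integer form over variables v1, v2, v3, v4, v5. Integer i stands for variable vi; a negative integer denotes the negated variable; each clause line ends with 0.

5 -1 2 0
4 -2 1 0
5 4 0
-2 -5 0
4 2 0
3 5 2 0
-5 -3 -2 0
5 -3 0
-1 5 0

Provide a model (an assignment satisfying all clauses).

v1=False, v2=True, v3=False, v4=True, v5=False

Check each clause:
  1. (v2 OR NOT v1 OR v5) — v2 is true.
  2. (v1 OR NOT v2 OR v4) — v4 is true.
  3. (v5 OR v4) — v4 is true.
  4. (NOT v5 OR NOT v2) — NOT v5 is true.
  5. (v2 OR v4) — v2 is true.
  6. (v5 OR v3 OR v2) — v2 is true.
  7. (NOT v5 OR NOT v2 OR NOT v3) — NOT v5 is true.
  8. (v5 OR NOT v3) — NOT v3 is true.
  9. (v5 OR NOT v1) — NOT v1 is true.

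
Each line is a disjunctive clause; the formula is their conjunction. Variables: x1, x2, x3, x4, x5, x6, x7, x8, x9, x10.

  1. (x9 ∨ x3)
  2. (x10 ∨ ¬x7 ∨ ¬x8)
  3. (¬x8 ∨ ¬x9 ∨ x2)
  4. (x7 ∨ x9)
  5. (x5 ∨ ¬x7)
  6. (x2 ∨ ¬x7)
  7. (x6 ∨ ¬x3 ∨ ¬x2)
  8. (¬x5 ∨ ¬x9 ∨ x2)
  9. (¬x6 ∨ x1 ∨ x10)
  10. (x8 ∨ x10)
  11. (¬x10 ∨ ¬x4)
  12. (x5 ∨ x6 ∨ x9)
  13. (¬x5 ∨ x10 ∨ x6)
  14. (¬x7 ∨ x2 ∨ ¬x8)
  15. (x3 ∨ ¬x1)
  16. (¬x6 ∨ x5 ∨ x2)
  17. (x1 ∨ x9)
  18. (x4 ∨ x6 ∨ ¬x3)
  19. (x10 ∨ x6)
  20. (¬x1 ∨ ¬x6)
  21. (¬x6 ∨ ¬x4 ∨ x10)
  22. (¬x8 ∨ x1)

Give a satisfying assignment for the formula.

x1=False  x2=True  x3=True  x4=False  x5=True  x6=True  x7=True  x8=False  x9=True  x10=True

Branch on x1: take x1 = False.
  then x9 is forced to True.
  then x8 is forced to False.
  then x10 is forced to True.
  then x4 is forced to False.
Set x2 = True and propagate.
The remaining clauses are satisfied by x3 = True, x5 = True, x6 = True, x7 = True.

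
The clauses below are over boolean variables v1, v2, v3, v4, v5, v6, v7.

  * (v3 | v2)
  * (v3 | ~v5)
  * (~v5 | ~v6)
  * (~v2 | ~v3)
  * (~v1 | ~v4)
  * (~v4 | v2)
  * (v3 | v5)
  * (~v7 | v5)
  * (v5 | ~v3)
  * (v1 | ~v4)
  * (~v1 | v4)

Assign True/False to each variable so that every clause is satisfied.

Pure literal: v6 appears only negated; assign v6 = False.
Try v1 = False.
  then v4 is forced to False.
Set v2 = False and propagate.
  then v3 is forced to True.
  then v5 is forced to True.
v7 is now unconstrained; take v7 = True.
Every clause has at least one true literal under this assignment.
Check each clause:
  1. (v3 | v2) — v3 is true.
  2. (~v5 | v3) — v3 is true.
  3. (~v5 | ~v6) — ~v6 is true.
  4. (~v3 | ~v2) — ~v2 is true.
  5. (~v4 | ~v1) — ~v4 is true.
  6. (v2 | ~v4) — ~v4 is true.
  7. (v5 | v3) — v3 is true.
  8. (v5 | ~v7) — v5 is true.
  9. (~v3 | v5) — v5 is true.
  10. (~v4 | v1) — ~v4 is true.
  11. (v4 | ~v1) — ~v1 is true.

v1=False  v2=False  v3=True  v4=False  v5=True  v6=False  v7=True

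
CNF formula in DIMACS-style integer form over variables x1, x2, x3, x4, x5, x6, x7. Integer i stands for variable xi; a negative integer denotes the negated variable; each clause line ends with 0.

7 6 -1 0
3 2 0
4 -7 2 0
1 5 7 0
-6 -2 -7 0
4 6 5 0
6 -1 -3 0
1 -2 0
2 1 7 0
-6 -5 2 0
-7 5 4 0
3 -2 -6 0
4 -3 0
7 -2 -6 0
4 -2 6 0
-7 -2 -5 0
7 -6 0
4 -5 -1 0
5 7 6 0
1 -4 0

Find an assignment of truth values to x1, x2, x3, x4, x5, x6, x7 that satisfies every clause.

x1=True, x2=False, x3=True, x4=True, x5=False, x6=True, x7=True

Check each clause:
  1. {x7, x6, ¬x1} — x7 is true.
  2. {x2, x3} — x3 is true.
  3. {x4, x2, ¬x7} — x4 is true.
  4. {x1, x7, x5} — x1 is true.
  5. {¬x6, ¬x7, ¬x2} — ¬x2 is true.
  6. {x4, x5, x6} — x4 is true.
  7. {x6, ¬x1, ¬x3} — x6 is true.
  8. {x1, ¬x2} — x1 is true.
  9. {x1, x7, x2} — x1 is true.
  10. {¬x5, x2, ¬x6} — ¬x5 is true.
  11. {x4, ¬x7, x5} — x4 is true.
  12. {¬x6, ¬x2, x3} — x3 is true.
  13. {x4, ¬x3} — x4 is true.
  14. {x7, ¬x2, ¬x6} — ¬x2 is true.
  15. {x6, x4, ¬x2} — x4 is true.
  16. {¬x2, ¬x7, ¬x5} — ¬x5 is true.
  17. {¬x6, x7} — x7 is true.
  18. {¬x5, ¬x1, x4} — ¬x5 is true.
  19. {x5, x7, x6} — x6 is true.
  20. {x1, ¬x4} — x1 is true.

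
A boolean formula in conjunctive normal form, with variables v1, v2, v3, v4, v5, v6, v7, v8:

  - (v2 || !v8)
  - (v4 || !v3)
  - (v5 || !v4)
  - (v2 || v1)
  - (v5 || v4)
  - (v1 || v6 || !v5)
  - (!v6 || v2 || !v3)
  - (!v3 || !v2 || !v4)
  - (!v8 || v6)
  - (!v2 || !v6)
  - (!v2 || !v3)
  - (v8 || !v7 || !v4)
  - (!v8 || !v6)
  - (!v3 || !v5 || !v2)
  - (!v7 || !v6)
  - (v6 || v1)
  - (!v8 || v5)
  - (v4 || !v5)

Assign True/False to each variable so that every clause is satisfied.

v1=True  v2=False  v3=True  v4=True  v5=True  v6=False  v7=False  v8=False

Pure literal: v1 appears only positively; assign v1 = True.
Pure literal: v7 appears only negated; assign v7 = False.
Branch on v2: take v2 = False.
  then v8 is forced to False.
Set v3 = True and propagate.
  then v4 is forced to True.
  then v5 is forced to True.
  then v6 is forced to False.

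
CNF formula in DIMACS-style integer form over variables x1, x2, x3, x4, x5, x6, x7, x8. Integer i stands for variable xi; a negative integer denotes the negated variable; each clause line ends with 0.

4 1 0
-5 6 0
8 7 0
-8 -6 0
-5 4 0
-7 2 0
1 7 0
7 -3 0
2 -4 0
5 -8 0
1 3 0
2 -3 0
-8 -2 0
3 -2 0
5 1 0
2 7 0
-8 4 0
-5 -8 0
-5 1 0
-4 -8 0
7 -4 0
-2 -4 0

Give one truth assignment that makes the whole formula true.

x1=T, x2=T, x3=T, x4=F, x5=F, x6=T, x7=T, x8=F

Check each clause:
  1. (x4 | x1) — x1 is true.
  2. (~x5 | x6) — ~x5 is true.
  3. (x7 | x8) — x7 is true.
  4. (~x8 | ~x6) — ~x8 is true.
  5. (~x5 | x4) — ~x5 is true.
  6. (~x7 | x2) — x2 is true.
  7. (x1 | x7) — x1 is true.
  8. (~x3 | x7) — x7 is true.
  9. (x2 | ~x4) — x2 is true.
  10. (x5 | ~x8) — ~x8 is true.
  11. (x1 | x3) — x1 is true.
  12. (~x3 | x2) — x2 is true.
  13. (~x8 | ~x2) — ~x8 is true.
  14. (x3 | ~x2) — x3 is true.
  15. (x5 | x1) — x1 is true.
  16. (x7 | x2) — x2 is true.
  17. (~x8 | x4) — ~x8 is true.
  18. (~x5 | ~x8) — ~x8 is true.
  19. (x1 | ~x5) — x1 is true.
  20. (~x8 | ~x4) — ~x8 is true.
  21. (~x4 | x7) — ~x4 is true.
  22. (~x4 | ~x2) — ~x4 is true.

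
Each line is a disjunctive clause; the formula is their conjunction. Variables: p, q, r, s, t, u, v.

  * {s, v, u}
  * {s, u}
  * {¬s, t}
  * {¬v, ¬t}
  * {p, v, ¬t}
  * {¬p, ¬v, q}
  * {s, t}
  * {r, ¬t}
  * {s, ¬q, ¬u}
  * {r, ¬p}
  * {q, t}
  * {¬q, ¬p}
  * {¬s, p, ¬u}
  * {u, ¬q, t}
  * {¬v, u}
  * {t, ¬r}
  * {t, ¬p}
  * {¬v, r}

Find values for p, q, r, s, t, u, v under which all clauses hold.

p=1, q=0, r=1, s=1, t=1, u=0, v=0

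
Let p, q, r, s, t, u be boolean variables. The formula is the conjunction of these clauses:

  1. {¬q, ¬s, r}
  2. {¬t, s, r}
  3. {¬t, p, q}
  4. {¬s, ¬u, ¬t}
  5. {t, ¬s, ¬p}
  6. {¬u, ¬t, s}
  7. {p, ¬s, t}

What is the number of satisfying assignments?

23

Case analysis on s and t:
  s=T, t=T: remaining (p,q,r,u) ∈ {(F,T,T,F); (T,F,F,F); (T,F,T,F); (T,T,T,F)} — 4.
  s=T, t=F: a clause becomes empty — 0.
  s=F, t=T: remaining (p,q,r,u) ∈ {(F,T,T,F); (T,F,T,F); (T,T,T,F)} — 3.
  s=F, t=F: p, q, r, u free → 2^4 = 16.
Total: 4 + 0 + 3 + 16 = 23.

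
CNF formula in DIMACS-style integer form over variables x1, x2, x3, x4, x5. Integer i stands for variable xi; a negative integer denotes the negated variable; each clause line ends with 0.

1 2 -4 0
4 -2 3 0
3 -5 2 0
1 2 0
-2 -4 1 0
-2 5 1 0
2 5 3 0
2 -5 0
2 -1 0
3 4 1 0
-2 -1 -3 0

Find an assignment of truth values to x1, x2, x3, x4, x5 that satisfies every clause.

x1=T, x2=T, x3=F, x4=T, x5=T

Check each clause:
  1. (x1 | x2 | ~x4) — x1 is true.
  2. (x4 | ~x2 | x3) — x4 is true.
  3. (~x5 | x2 | x3) — x2 is true.
  4. (x2 | x1) — x1 is true.
  5. (~x2 | x1 | ~x4) — x1 is true.
  6. (x5 | x1 | ~x2) — x1 is true.
  7. (x5 | x3 | x2) — x2 is true.
  8. (~x5 | x2) — x2 is true.
  9. (~x1 | x2) — x2 is true.
  10. (x1 | x3 | x4) — x1 is true.
  11. (~x3 | ~x1 | ~x2) — ~x3 is true.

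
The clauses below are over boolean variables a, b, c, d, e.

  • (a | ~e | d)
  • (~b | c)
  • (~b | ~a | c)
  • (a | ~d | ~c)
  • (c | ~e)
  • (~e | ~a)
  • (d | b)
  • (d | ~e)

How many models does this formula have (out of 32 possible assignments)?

6

Satisfying assignments:
  a=0 b=0 c=0 d=1 e=0
  a=0 b=1 c=1 d=0 e=0
  a=1 b=0 c=0 d=1 e=0
  a=1 b=0 c=1 d=1 e=0
  a=1 b=1 c=1 d=0 e=0
  a=1 b=1 c=1 d=1 e=0
Count: 6.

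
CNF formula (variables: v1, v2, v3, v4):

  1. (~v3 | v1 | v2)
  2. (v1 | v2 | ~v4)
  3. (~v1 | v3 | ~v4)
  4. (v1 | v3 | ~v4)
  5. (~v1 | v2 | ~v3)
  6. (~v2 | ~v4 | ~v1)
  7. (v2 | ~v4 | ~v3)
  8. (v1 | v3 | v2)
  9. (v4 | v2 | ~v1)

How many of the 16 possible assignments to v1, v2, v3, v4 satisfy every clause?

5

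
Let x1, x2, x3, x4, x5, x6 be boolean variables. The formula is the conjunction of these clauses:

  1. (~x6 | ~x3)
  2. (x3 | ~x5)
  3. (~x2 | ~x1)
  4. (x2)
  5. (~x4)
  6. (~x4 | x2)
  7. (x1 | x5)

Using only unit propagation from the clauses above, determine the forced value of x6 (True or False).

Unit clause (x2) sets x2 = True.
In (~x2 | ~x1), ~x2 is now false; ~x1 must hold, so x1 = False.
(~x4) is a unit clause: x4 = False.
In (x1 | x5), x1 is now false; x5 must hold, so x5 = True.
(x3 | ~x5): since x5 = True, the clause reduces to (x3). x3 = True.
(~x3 | ~x6) with x3 = True leaves only ~x6, so x6 = False.

False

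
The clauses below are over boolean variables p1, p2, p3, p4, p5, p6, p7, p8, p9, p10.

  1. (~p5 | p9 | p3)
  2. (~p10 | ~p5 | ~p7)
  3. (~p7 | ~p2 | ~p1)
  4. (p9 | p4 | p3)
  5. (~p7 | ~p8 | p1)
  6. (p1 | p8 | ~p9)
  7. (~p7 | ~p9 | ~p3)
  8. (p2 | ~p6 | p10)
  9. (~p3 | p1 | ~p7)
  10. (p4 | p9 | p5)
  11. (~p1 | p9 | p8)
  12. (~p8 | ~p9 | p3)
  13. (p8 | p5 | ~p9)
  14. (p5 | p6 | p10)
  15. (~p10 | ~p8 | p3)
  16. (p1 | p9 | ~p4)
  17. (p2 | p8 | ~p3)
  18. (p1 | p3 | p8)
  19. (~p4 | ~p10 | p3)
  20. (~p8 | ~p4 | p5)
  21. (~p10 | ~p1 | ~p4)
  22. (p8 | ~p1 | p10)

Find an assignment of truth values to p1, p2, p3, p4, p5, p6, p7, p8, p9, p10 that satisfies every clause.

p1=T, p2=T, p3=T, p4=F, p5=T, p6=T, p7=F, p8=T, p9=T, p10=T

Pure literal: p7 appears only negated; assign p7 = False.
Try p1 = True.
Branch on p2: take p2 = True.
Set p3 = True and propagate.
The remaining clauses are satisfied by p4 = False, p5 = True, p6 = True, p8 = True, p9 = True, p10 = True.
Every clause has at least one true literal under this assignment.
Check each clause:
  1. (~p5 | p9 | p3) — p9 is true.
  2. (~p10 | ~p5 | ~p7) — ~p7 is true.
  3. (~p1 | ~p2 | ~p7) — ~p7 is true.
  4. (p4 | p3 | p9) — p9 is true.
  5. (~p7 | ~p8 | p1) — ~p7 is true.
  6. (~p9 | p1 | p8) — p8 is true.
  7. (~p7 | ~p9 | ~p3) — ~p7 is true.
  8. (~p6 | p2 | p10) — p2 is true.
  9. (p1 | ~p7 | ~p3) — p1 is true.
  10. (p4 | p5 | p9) — p9 is true.
  11. (p9 | ~p1 | p8) — p8 is true.
  12. (~p9 | ~p8 | p3) — p3 is true.
  13. (p5 | p8 | ~p9) — p8 is true.
  14. (p10 | p5 | p6) — p10 is true.
  15. (~p10 | ~p8 | p3) — p3 is true.
  16. (p9 | ~p4 | p1) — p1 is true.
  17. (p8 | p2 | ~p3) — p8 is true.
  18. (p8 | p3 | p1) — p8 is true.
  19. (~p4 | ~p10 | p3) — p3 is true.
  20. (~p8 | ~p4 | p5) — ~p4 is true.
  21. (~p4 | ~p1 | ~p10) — ~p4 is true.
  22. (p10 | ~p1 | p8) — p8 is true.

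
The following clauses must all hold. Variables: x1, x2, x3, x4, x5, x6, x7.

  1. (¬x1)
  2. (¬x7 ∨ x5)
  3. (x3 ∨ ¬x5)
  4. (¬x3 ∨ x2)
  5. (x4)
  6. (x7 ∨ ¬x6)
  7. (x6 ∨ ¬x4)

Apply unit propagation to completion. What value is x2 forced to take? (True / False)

True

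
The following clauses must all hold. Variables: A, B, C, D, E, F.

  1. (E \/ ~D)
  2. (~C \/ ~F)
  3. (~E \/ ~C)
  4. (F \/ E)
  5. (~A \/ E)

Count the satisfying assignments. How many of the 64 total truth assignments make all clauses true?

18

Case analysis on E and C:
  E=1, C=1: a clause becomes empty — 0.
  E=1, C=0: A, B, D, F free → 2^4 = 16.
  E=0, C=1: a clause becomes empty — 0.
  E=0, C=0: remaining (A,B,D,F) ∈ {(0,0,0,1); (0,1,0,1)} — 2.
Total: 0 + 16 + 0 + 2 = 18.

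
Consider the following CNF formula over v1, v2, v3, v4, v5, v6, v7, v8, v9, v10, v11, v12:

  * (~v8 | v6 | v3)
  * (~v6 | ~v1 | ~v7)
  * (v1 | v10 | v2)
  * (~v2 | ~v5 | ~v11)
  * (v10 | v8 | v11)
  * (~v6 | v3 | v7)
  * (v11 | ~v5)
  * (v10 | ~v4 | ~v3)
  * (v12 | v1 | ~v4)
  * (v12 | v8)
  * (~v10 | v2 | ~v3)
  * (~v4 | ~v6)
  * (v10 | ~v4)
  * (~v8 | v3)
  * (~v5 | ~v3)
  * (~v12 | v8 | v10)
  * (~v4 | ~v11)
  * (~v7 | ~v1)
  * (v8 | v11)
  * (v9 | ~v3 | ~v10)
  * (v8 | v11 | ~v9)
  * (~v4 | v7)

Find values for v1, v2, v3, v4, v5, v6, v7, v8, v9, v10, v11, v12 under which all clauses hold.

v1=T, v2=T, v3=T, v4=F, v5=F, v6=F, v7=F, v8=T, v9=T, v10=T, v11=F, v12=T

Pure literal: v4 appears only negated; assign v4 = False.
Pure literal: v5 appears only negated; assign v5 = False.
Set v1 = True and propagate.
  then v7 is forced to False.
Set v2 = True and propagate.
Branch on v3: take v3 = True.
For the remaining variables, v6 = False, v8 = True, v9 = True, v10 = True, v11 = False, v12 = True works.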